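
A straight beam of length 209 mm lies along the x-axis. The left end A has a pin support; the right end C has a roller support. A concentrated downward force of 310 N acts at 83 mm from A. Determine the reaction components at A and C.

ΣM about A: C_y·209 − 310·83 = 0 → C_y = 25730/209 = 123.11 ≈ 123.1 N.
ΣF_y = 0: A_y + 123.11 − 310 = 0 → A_y = 186.9 N.
ΣF_x = 0: no horizontal applied forces, so A_x = 0.

A_x = 0, A_y = 186.9 N, C_y = 123.1 N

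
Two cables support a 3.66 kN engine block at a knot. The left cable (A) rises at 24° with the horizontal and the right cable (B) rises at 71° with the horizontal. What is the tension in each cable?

ΣF_x = 0: −T_A·cos24° + T_B·cos71° = 0 → T_B = 2.806·T_A.
ΣF_y = 0: T_A·sin24° + T_B·sin71° = 3.66.
Substitute: T_A·(0.406737 + 2.806·0.945519) = 3.66 → T_A = 1.19613 ≈ 1.196 kN.
Then T_B = 2.806 × 1.19613 = 3.356 kN.

T_A = 1.196 kN, T_B = 3.356 kN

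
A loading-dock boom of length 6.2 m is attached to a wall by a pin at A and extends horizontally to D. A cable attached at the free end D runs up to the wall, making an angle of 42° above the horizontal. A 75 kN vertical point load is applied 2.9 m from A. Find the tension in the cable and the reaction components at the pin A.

T = 52.43 kN, A_x = 38.96 kN, A_y = 39.92 kN

ΣM about A: T·sin42°·6.2 − 75·2.9 = 0 → T = 217.5/(6.2·0.669131) = 52.4272 ≈ 52.43 kN.
ΣF_x = 0: A_x − T·cos42° = 0 → A_x = 52.4272 × 0.743145 = 38.96 kN.
ΣF_y = 0: A_y + T·sin42° − 75 = 0 → A_y = 75 − 52.4272 × 0.669131 = 39.92 kN.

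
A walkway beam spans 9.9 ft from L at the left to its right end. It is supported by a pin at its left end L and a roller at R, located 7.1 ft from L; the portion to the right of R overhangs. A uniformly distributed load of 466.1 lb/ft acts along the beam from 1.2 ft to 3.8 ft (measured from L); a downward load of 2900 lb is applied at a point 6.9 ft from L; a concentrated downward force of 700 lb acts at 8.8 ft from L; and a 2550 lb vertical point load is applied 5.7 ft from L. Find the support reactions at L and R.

Resultant of the distributed load: 466.1 × 2.6 = 1211.86 lb at 2.5 ft from L.
ΣM about L: R_y·7.1 − (466.1·2.6)·2.5 − 2900·6.9 − 700·8.8 − 2550·5.7 = 0 → R_y = 43734.65/7.1 = 6159.81 ≈ 6160 lb.
ΣF_y = 0: L_y + 6159.81 − 466.1·2.6 − 2900 − 700 − 2550 = 0 → L_y = 1202 lb.
ΣF_x = 0: no horizontal applied forces, so L_x = 0.

L_x = 0, L_y = 1202 lb, R_y = 6160 lb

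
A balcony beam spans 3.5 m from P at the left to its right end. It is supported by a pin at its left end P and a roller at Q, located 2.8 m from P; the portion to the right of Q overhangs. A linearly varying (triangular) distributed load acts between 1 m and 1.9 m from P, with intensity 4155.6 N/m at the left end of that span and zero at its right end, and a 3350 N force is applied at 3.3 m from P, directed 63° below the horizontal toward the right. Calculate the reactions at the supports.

Resultant of the triangular load: ½ × 4155.6 × 0.9 = 1870.02 N, acting at 1.3 m from P (one-third of the span from the peak).
Moments about P: Q_y·2.8 − (½·4155.6·0.9)·1.3 − 3350·sin63°·3.3 = 0 → Q_y = 12281.1/2.8 = 4386.11 ≈ 4386 N.
ΣF_y = 0: P_y + 4386.11 − ½·4155.6·0.9 − 3350·sin63° = 0 → P_y = 468.8 N.
ΣF_x = 0: P_x + 3350·cos63° = 0 → P_x = -1521 N.

P_x = -1521 N, P_y = 468.8 N, Q_y = 4386 N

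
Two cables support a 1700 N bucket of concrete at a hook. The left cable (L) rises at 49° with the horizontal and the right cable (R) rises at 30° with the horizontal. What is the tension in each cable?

ΣF_x = 0: −T_L·cos49° + T_R·cos30° = 0 → T_R = 0.757552·T_L.
ΣF_y = 0: T_L·sin49° + T_R·sin30° = 1700.
Substitute: T_L·(0.75471 + 0.757552·0.5) = 1700 → T_L = 1499.8 ≈ 1500 N.
Then T_R = 0.757552 × 1499.8 = 1136 N.

T_L = 1500 N, T_R = 1136 N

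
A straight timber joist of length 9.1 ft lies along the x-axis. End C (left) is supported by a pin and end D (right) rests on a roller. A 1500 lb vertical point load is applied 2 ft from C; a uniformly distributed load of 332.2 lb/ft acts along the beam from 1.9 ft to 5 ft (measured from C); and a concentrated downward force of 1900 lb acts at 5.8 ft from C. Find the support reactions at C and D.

Resultant of the distributed load: 332.2 × 3.1 = 1029.82 lb at 3.45 ft from C.
ΣM about C: D_y·9.1 − 1500·2 − (332.2·3.1)·3.45 − 1900·5.8 = 0 → D_y = 17572.879/9.1 = 1931.09 ≈ 1931 lb.
ΣF_y = 0: C_y + 1931.09 − 1500 − 332.2·3.1 − 1900 = 0 → C_y = 2499 lb.
ΣF_x = 0: no horizontal applied forces, so C_x = 0.

C_x = 0, C_y = 2499 lb, D_y = 1931 lb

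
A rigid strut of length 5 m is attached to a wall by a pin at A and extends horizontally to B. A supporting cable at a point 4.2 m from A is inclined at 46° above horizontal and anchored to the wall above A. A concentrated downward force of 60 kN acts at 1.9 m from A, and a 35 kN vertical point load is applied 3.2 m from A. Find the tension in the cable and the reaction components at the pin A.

ΣM about A: T·sin46°·4.2 − 60·1.9 − 35·3.2 = 0 → T = 226/(4.2·0.71934) = 74.804 ≈ 74.80 kN.
ΣF_x = 0: A_x − T·cos46° = 0 → A_x = 74.804 × 0.694658 = 51.96 kN.
ΣF_y = 0: A_y + T·sin46° − 60 − 35 = 0 → A_y = 95 − 74.804 × 0.71934 = 41.19 kN.

T = 74.80 kN, A_x = 51.96 kN, A_y = 41.19 kN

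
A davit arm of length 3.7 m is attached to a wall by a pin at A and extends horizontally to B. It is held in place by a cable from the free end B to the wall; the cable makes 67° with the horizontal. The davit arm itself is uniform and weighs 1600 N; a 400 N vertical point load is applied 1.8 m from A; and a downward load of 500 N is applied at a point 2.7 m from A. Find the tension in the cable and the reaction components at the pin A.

T = 1477 N, A_x = 577.1 N, A_y = 1141 N

ΣM about A: T·sin67°·3.7 − 1600·1.85 − 400·1.8 − 500·2.7 = 0 → T = 5030/(3.7·0.920505) = 1476.86 ≈ 1477 N.
ΣF_x = 0: A_x − T·cos67° = 0 → A_x = 1476.86 × 0.390731 = 577.1 N.
ΣF_y = 0: A_y + T·sin67° − 1600 − 400 − 500 = 0 → A_y = 2500 − 1476.86 × 0.920505 = 1141 N.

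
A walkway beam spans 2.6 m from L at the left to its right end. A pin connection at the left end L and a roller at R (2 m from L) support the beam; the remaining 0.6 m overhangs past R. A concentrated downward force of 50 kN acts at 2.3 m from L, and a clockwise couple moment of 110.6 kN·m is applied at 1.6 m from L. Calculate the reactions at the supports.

Moments about L: R_y·2 − 50·2.3 − 110.6 = 0 → R_y = 225.6/2 = 112.8 kN.
ΣF_y = 0: L_y + 112.8 − 50 = 0 → L_y = -62.80 kN.
ΣF_x = 0: no horizontal applied forces, so L_x = 0.

L_x = 0, L_y = -62.80 kN, R_y = 112.8 kN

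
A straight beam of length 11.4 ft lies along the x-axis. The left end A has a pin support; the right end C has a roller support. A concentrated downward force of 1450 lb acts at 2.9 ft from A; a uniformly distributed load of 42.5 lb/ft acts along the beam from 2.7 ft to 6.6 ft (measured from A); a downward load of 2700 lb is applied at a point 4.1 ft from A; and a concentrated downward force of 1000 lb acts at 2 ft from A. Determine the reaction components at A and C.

Resultant of the distributed load: 42.5 × 3.9 = 165.75 lb at 4.65 ft from A.
Taking moments about A: C_y·11.4 − 1450·2.9 − (42.5·3.9)·4.65 − 2700·4.1 − 1000·2 = 0 → C_y = 18045.7375/11.4 = 1582.96 ≈ 1583 lb.
ΣF_y = 0: A_y + 1582.96 − 1450 − 42.5·3.9 − 2700 − 1000 = 0 → A_y = 3733 lb.
ΣF_x = 0: no horizontal applied forces, so A_x = 0.

A_x = 0, A_y = 3733 lb, C_y = 1583 lb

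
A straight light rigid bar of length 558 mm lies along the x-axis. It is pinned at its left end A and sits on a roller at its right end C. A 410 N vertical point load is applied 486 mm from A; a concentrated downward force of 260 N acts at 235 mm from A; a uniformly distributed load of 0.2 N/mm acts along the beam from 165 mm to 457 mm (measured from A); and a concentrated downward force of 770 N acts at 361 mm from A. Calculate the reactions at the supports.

Resultant of the distributed load: 0.2 × 292 = 58.4 N at 311 mm from A.
ΣM about A: C_y·558 − 410·486 − 260·235 − (0.2·292)·311 − 770·361 = 0 → C_y = 556492.4/558 = 997.298 ≈ 997.3 N.
ΣF_y = 0: A_y + 997.298 − 410 − 260 − 0.2·292 − 770 = 0 → A_y = 501.1 N.
ΣF_x = 0: no horizontal applied forces, so A_x = 0.

A_x = 0, A_y = 501.1 N, C_y = 997.3 N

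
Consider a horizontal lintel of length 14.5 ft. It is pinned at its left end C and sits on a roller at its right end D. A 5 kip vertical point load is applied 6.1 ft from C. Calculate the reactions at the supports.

Moments about C: D_y·14.5 − 5·6.1 = 0 → D_y = 30.5/14.5 = 2.10345 ≈ 2.103 kip.
ΣF_y = 0: C_y + 2.10345 − 5 = 0 → C_y = 2.897 kip.
ΣF_x = 0: no horizontal applied forces, so C_x = 0.

C_x = 0, C_y = 2.897 kip, D_y = 2.103 kip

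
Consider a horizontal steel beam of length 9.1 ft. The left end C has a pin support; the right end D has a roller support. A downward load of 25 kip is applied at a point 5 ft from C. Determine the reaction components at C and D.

Moments about C: D_y·9.1 − 25·5 = 0 → D_y = 125/9.1 = 13.7363 ≈ 13.74 kip.
ΣF_y = 0: C_y + 13.7363 − 25 = 0 → C_y = 11.26 kip.
ΣF_x = 0: no horizontal applied forces, so C_x = 0.

C_x = 0, C_y = 11.26 kip, D_y = 13.74 kip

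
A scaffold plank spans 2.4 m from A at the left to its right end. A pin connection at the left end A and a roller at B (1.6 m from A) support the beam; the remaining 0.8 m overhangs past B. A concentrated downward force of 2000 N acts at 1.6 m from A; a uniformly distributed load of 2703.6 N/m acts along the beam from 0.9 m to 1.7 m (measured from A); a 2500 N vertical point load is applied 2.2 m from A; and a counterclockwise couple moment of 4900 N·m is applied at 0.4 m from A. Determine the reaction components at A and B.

A_x = 0, A_y = 2531 N, B_y = 4132 N

Resultant of the distributed load: 2703.6 × 0.8 = 2162.88 N at 1.3 m from A.
Moments about A: B_y·1.6 − 2000·1.6 − (2703.6·0.8)·1.3 − 2500·2.2 + 4900 = 0 → B_y = 6611.744/1.6 = 4132.34 ≈ 4132 N.
ΣF_y = 0: A_y + 4132.34 − 2000 − 2703.6·0.8 − 2500 = 0 → A_y = 2531 N.
ΣF_x = 0: no horizontal applied forces, so A_x = 0.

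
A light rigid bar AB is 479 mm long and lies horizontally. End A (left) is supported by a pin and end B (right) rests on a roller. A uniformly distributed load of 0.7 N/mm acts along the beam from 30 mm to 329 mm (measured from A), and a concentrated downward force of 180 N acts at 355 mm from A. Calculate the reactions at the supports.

Resultant of the distributed load: 0.7 × 299 = 209.3 N at 179.5 mm from A.
Taking moments about A: B_y·479 − (0.7·299)·179.5 − 180·355 = 0 → B_y = 101469.35/479 = 211.836 ≈ 211.8 N.
ΣF_y = 0: A_y + 211.836 − 0.7·299 − 180 = 0 → A_y = 177.5 N.
ΣF_x = 0: no horizontal applied forces, so A_x = 0.

A_x = 0, A_y = 177.5 N, B_y = 211.8 N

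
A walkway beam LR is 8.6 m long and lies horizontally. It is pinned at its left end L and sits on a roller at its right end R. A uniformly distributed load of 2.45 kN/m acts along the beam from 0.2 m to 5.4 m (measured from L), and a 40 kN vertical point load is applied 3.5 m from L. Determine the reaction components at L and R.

L_x = 0, L_y = 32.31 kN, R_y = 20.43 kN

Resultant of the distributed load: 2.45 × 5.2 = 12.74 kN at 2.8 m from L.
ΣM about L: R_y·8.6 − (2.45·5.2)·2.8 − 40·3.5 = 0 → R_y = 175.672/8.6 = 20.427 ≈ 20.43 kN.
ΣF_y = 0: L_y + 20.427 − 2.45·5.2 − 40 = 0 → L_y = 32.31 kN.
ΣF_x = 0: no horizontal applied forces, so L_x = 0.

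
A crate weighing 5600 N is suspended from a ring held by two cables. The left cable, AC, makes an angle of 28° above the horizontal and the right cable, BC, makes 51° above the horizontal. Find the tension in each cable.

T_AC = 3590 N, T_BC = 5037 N

ΣF_x = 0: −T_AC·cos28° + T_BC·cos51° = 0 → T_BC = 1.40302·T_AC.
ΣF_y = 0: T_AC·sin28° + T_BC·sin51° = 5600.
Substitute: T_AC·(0.469472 + 1.40302·0.777146) = 5600 → T_AC = 3590.15 ≈ 3590 N.
Then T_BC = 1.40302 × 3590.15 = 5037 N.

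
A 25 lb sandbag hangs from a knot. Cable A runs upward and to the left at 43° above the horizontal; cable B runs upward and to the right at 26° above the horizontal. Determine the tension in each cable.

T_A = 24.07 lb, T_B = 19.58 lb

ΣF_x = 0: −T_A·cos43° + T_B·cos26° = 0 → T_B = 0.813706·T_A.
ΣF_y = 0: T_A·sin43° + T_B·sin26° = 25.
Substitute: T_A·(0.681998 + 0.813706·0.438371) = 25 → T_A = 24.0685 ≈ 24.07 lb.
Then T_B = 0.813706 × 24.0685 = 19.58 lb.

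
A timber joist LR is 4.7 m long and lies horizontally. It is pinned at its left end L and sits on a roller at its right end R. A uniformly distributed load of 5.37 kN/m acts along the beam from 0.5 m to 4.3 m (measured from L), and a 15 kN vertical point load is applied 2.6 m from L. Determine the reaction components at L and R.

Resultant of the distributed load: 5.37 × 3.8 = 20.406 kN at 2.4 m from L.
ΣM about L: R_y·4.7 − (5.37·3.8)·2.4 − 15·2.6 = 0 → R_y = 87.9744/4.7 = 18.718 ≈ 18.72 kN.
ΣF_y = 0: L_y + 18.718 − 5.37·3.8 − 15 = 0 → L_y = 16.69 kN.
ΣF_x = 0: no horizontal applied forces, so L_x = 0.

L_x = 0, L_y = 16.69 kN, R_y = 18.72 kN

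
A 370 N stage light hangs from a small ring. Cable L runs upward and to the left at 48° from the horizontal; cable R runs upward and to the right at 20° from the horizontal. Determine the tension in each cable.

T_L = 375.0 N, T_R = 267.0 N

ΣF_x = 0: −T_L·cos48° + T_R·cos20° = 0 → T_R = 0.712074·T_L.
ΣF_y = 0: T_L·sin48° + T_R·sin20° = 370.
Substitute: T_L·(0.743145 + 0.712074·0.34202) = 370 → T_L = 374.992 ≈ 375.0 N.
Then T_R = 0.712074 × 374.992 = 267.0 N.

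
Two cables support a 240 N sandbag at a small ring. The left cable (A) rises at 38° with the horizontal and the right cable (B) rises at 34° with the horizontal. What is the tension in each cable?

T_A = 209.2 N, T_B = 198.9 N

ΣF_x = 0: −T_A·cos38° + T_B·cos34° = 0 → T_B = 0.950513·T_A.
ΣF_y = 0: T_A·sin38° + T_B·sin34° = 240.
Substitute: T_A·(0.615661 + 0.950513·0.559193) = 240 → T_A = 209.208 ≈ 209.2 N.
Then T_B = 0.950513 × 209.208 = 198.9 N.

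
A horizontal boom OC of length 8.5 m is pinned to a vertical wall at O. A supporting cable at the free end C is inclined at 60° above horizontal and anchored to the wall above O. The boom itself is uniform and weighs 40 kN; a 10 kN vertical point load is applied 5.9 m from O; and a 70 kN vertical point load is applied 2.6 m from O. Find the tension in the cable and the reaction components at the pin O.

T = 55.83 kN, O_x = 27.92 kN, O_y = 71.65 kN

ΣM about O: T·sin60°·8.5 − 40·4.25 − 10·5.9 − 70·2.6 = 0 → T = 411/(8.5·0.866025) = 55.8332 ≈ 55.83 kN.
ΣF_x = 0: O_x − T·cos60° = 0 → O_x = 55.8332 × 0.5 = 27.92 kN.
ΣF_y = 0: O_y + T·sin60° − 40 − 10 − 70 = 0 → O_y = 120 − 55.8332 × 0.866025 = 71.65 kN.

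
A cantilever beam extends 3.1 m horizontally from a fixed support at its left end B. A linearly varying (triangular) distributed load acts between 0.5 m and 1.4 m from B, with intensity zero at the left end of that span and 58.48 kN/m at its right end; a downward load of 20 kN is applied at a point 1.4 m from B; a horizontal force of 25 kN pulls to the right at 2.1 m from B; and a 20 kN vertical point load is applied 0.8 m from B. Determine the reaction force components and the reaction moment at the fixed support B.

Resultant of the triangular load: ½ × 58.48 × 0.9 = 26.316 kN, acting at 1.1 m from B (one-third of the span from the peak).
ΣF_x = 0: B_x + 25 = 0 → B_x = -25.00 kN.
ΣF_y = 0: B_y − ½·58.48·0.9 − 20 − 20 = 0 → B_y = 66.32 kN.
ΣM about B: M_B − (½·58.48·0.9)·1.1 − 20·1.4 − 20·0.8 = 0 → M_B = 72.95 kN·m.

B_x = -25.00 kN, B_y = 66.32 kN, M_B = 72.95 kN·m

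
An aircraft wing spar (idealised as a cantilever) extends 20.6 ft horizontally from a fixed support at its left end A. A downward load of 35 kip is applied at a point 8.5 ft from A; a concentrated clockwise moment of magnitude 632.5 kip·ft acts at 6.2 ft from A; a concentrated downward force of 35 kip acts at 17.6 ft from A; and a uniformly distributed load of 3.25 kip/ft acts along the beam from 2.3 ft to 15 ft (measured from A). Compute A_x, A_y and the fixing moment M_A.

Resultant of the distributed load: 3.25 × 12.7 = 41.275 kip at 8.65 ft from A.
ΣF_x = 0: A_x = 0.
ΣF_y = 0: A_y − 35 − 35 − 3.25·12.7 = 0 → A_y = 111.3 kip.
ΣM about A: M_A − 35·8.5 − 632.5 − 35·17.6 − (3.25·12.7)·8.65 = 0 → M_A = 1903 kip·ft.

A_x = 0, A_y = 111.3 kip, M_A = 1903 kip·ft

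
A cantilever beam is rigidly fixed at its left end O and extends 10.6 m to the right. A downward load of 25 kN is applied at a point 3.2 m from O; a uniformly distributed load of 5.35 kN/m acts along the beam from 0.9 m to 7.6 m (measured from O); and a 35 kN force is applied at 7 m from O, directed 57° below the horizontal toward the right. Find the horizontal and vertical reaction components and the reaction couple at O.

O_x = -19.06 kN, O_y = 90.20 kN, M_O = 437.8 kN·m

Resultant of the distributed load: 5.35 × 6.7 = 35.845 kN at 4.25 m from O.
ΣF_x = 0: O_x + 35·cos57° = 0 → O_x = -19.06 kN.
ΣF_y = 0: O_y − 25 − 5.35·6.7 − 35·sin57° = 0 → O_y = 90.20 kN.
ΣM about O: M_O − 25·3.2 − (5.35·6.7)·4.25 − 35·sin57°·7 = 0 → M_O = 437.8 kN·m.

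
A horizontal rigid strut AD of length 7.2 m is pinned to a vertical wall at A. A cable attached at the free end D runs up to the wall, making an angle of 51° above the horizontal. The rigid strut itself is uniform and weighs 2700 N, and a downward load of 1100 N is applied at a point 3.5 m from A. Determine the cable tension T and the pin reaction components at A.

ΣM about A: T·sin51°·7.2 − 2700·3.6 − 1100·3.5 = 0 → T = 13570/(7.2·0.777146) = 2425.18 ≈ 2425 N.
ΣF_x = 0: A_x − T·cos51° = 0 → A_x = 2425.18 × 0.62932 = 1526 N.
ΣF_y = 0: A_y + T·sin51° − 2700 − 1100 = 0 → A_y = 3800 − 2425.18 × 0.777146 = 1915 N.

T = 2425 N, A_x = 1526 N, A_y = 1915 N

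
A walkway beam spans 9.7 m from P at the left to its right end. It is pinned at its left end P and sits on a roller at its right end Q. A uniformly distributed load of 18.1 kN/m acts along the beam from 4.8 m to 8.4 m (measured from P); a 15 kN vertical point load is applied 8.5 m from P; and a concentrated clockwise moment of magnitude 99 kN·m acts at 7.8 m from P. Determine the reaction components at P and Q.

P_x = 0, P_y = 12.47 kN, Q_y = 67.69 kN

Resultant of the distributed load: 18.1 × 3.6 = 65.16 kN at 6.6 m from P.
Taking moments about P: Q_y·9.7 − (18.1·3.6)·6.6 − 15·8.5 − 99 = 0 → Q_y = 656.556/9.7 = 67.6862 ≈ 67.69 kN.
ΣF_y = 0: P_y + 67.6862 − 18.1·3.6 − 15 = 0 → P_y = 12.47 kN.
ΣF_x = 0: no horizontal applied forces, so P_x = 0.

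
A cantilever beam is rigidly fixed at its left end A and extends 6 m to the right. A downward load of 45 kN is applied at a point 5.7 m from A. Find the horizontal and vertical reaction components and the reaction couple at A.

ΣF_x = 0: A_x = 0.
ΣF_y = 0: A_y − 45 = 0 → A_y = 45.00 kN.
ΣM about A: M_A − 45·5.7 = 0 → M_A = 256.5 kN·m.

A_x = 0, A_y = 45.00 kN, M_A = 256.5 kN·m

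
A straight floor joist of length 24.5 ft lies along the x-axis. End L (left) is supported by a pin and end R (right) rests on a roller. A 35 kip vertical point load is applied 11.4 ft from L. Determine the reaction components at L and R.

L_x = 0, L_y = 18.71 kip, R_y = 16.29 kip

Taking moments about L: R_y·24.5 − 35·11.4 = 0 → R_y = 399/24.5 = 16.2857 ≈ 16.29 kip.
ΣF_y = 0: L_y + 16.2857 − 35 = 0 → L_y = 18.71 kip.
ΣF_x = 0: no horizontal applied forces, so L_x = 0.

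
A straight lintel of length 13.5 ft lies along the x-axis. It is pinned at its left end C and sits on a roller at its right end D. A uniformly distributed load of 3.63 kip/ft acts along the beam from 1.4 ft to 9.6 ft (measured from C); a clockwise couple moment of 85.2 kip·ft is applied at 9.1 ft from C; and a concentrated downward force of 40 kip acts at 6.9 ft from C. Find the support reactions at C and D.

C_x = 0, C_y = 30.88 kip, D_y = 38.88 kip

Resultant of the distributed load: 3.63 × 8.2 = 29.766 kip at 5.5 ft from C.
Taking moments about C: D_y·13.5 − (3.63·8.2)·5.5 − 85.2 − 40·6.9 = 0 → D_y = 524.913/13.5 = 38.8824 ≈ 38.88 kip.
ΣF_y = 0: C_y + 38.8824 − 3.63·8.2 − 40 = 0 → C_y = 30.88 kip.
ΣF_x = 0: no horizontal applied forces, so C_x = 0.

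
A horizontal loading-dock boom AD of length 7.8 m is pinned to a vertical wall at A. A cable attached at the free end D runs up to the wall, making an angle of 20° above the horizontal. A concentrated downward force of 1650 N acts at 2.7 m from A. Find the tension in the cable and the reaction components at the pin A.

ΣM about A: T·sin20°·7.8 − 1650·2.7 = 0 → T = 4455/(7.8·0.34202) = 1669.94 ≈ 1670 N.
ΣF_x = 0: A_x − T·cos20° = 0 → A_x = 1669.94 × 0.939693 = 1569 N.
ΣF_y = 0: A_y + T·sin20° − 1650 = 0 → A_y = 1650 − 1669.94 × 0.34202 = 1079 N.

T = 1670 N, A_x = 1569 N, A_y = 1079 N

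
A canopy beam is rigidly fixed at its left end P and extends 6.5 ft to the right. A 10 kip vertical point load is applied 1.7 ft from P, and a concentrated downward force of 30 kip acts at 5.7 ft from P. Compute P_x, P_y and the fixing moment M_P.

P_x = 0, P_y = 40.00 kip, M_P = 188.0 kip·ft

ΣF_x = 0: P_x = 0.
ΣF_y = 0: P_y − 10 − 30 = 0 → P_y = 40.00 kip.
ΣM about P: M_P − 10·1.7 − 30·5.7 = 0 → M_P = 188.0 kip·ft.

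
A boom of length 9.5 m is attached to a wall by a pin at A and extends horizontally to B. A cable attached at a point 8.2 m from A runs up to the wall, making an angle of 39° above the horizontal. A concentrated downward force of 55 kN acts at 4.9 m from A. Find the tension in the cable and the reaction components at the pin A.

ΣM about A: T·sin39°·8.2 − 55·4.9 = 0 → T = 269.5/(8.2·0.62932) = 52.2244 ≈ 52.22 kN.
ΣF_x = 0: A_x − T·cos39° = 0 → A_x = 52.2244 × 0.777146 = 40.59 kN.
ΣF_y = 0: A_y + T·sin39° − 55 = 0 → A_y = 55 − 52.2244 × 0.62932 = 22.13 kN.

T = 52.22 kN, A_x = 40.59 kN, A_y = 22.13 kN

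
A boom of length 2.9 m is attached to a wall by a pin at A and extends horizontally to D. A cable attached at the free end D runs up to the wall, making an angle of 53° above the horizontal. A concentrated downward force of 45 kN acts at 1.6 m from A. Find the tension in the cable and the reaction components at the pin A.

ΣM about A: T·sin53°·2.9 − 45·1.6 = 0 → T = 72/(2.9·0.798636) = 31.0875 ≈ 31.09 kN.
ΣF_x = 0: A_x − T·cos53° = 0 → A_x = 31.0875 × 0.601815 = 18.71 kN.
ΣF_y = 0: A_y + T·sin53° − 45 = 0 → A_y = 45 − 31.0875 × 0.798636 = 20.17 kN.

T = 31.09 kN, A_x = 18.71 kN, A_y = 20.17 kN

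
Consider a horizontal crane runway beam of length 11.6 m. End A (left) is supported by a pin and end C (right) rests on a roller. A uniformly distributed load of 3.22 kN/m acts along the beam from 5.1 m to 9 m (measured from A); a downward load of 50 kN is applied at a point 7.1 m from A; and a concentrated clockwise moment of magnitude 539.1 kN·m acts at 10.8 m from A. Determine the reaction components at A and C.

Resultant of the distributed load: 3.22 × 3.9 = 12.558 kN at 7.05 m from A.
Moments about A: C_y·11.6 − (3.22·3.9)·7.05 − 50·7.1 − 539.1 = 0 → C_y = 982.6339/11.6 = 84.7098 ≈ 84.71 kN.
ΣF_y = 0: A_y + 84.7098 − 3.22·3.9 − 50 = 0 → A_y = -22.15 kN.
ΣF_x = 0: no horizontal applied forces, so A_x = 0.

A_x = 0, A_y = -22.15 kN, C_y = 84.71 kN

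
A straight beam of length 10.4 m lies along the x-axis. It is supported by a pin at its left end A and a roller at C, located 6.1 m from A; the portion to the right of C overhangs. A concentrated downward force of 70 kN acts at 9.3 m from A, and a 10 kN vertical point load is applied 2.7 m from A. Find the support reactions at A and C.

A_x = 0, A_y = -31.15 kN, C_y = 111.1 kN

Moments about A: C_y·6.1 − 70·9.3 − 10·2.7 = 0 → C_y = 678/6.1 = 111.148 ≈ 111.1 kN.
ΣF_y = 0: A_y + 111.148 − 70 − 10 = 0 → A_y = -31.15 kN.
ΣF_x = 0: no horizontal applied forces, so A_x = 0.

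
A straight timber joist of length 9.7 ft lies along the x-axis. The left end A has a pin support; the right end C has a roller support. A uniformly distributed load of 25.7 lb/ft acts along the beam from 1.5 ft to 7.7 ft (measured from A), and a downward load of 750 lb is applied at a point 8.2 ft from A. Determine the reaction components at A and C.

Resultant of the distributed load: 25.7 × 6.2 = 159.34 lb at 4.6 ft from A.
Moments about A: C_y·9.7 − (25.7·6.2)·4.6 − 750·8.2 = 0 → C_y = 6882.964/9.7 = 709.584 ≈ 709.6 lb.
ΣF_y = 0: A_y + 709.584 − 25.7·6.2 − 750 = 0 → A_y = 199.8 lb.
ΣF_x = 0: no horizontal applied forces, so A_x = 0.

A_x = 0, A_y = 199.8 lb, C_y = 709.6 lb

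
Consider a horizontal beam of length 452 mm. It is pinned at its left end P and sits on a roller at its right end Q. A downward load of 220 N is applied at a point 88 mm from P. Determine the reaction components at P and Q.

Taking moments about P: Q_y·452 − 220·88 = 0 → Q_y = 19360/452 = 42.8319 ≈ 42.83 N.
ΣF_y = 0: P_y + 42.8319 − 220 = 0 → P_y = 177.2 N.
ΣF_x = 0: no horizontal applied forces, so P_x = 0.

P_x = 0, P_y = 177.2 N, Q_y = 42.83 N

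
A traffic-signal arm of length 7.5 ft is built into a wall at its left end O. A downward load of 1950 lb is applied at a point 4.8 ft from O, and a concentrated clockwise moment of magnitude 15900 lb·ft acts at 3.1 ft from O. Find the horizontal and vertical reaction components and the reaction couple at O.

ΣF_x = 0: O_x = 0.
ΣF_y = 0: O_y − 1950 = 0 → O_y = 1950 lb.
ΣM about O: M_O − 1950·4.8 − 15900 = 0 → M_O = 25260 lb·ft.

O_x = 0, O_y = 1950 lb, M_O = 25260 lb·ft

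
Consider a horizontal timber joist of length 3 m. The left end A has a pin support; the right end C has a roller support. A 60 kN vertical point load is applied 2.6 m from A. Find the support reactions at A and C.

ΣM about A: C_y·3 − 60·2.6 = 0 → C_y = 156/3 = 52.00 kN.
ΣF_y = 0: A_y + 52 − 60 = 0 → A_y = 8.000 kN.
ΣF_x = 0: no horizontal applied forces, so A_x = 0.

A_x = 0, A_y = 8.000 kN, C_y = 52.00 kN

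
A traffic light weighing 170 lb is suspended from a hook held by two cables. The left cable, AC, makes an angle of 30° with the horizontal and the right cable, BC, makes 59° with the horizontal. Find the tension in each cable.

T_AC = 87.57 lb, T_BC = 147.2 lb

ΣF_x = 0: −T_AC·cos30° + T_BC·cos59° = 0 → T_BC = 1.68148·T_AC.
ΣF_y = 0: T_AC·sin30° + T_BC·sin59° = 170.
Substitute: T_AC·(0.5 + 1.68148·0.857167) = 170 → T_AC = 87.5698 ≈ 87.57 lb.
Then T_BC = 1.68148 × 87.5698 = 147.2 lb.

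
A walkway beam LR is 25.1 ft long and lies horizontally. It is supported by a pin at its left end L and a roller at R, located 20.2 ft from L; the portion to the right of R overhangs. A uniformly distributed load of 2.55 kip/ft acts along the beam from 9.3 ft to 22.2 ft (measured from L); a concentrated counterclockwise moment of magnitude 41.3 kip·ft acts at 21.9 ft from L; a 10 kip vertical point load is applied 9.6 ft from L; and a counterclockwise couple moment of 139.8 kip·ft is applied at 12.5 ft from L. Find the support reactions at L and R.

L_x = 0, L_y = 21.46 kip, R_y = 21.44 kip

Resultant of the distributed load: 2.55 × 12.9 = 32.895 kip at 15.75 ft from L.
Moments about L: R_y·20.2 − (2.55·12.9)·15.75 + 41.3 − 10·9.6 + 139.8 = 0 → R_y = 432.99625/20.2 = 21.4355 ≈ 21.44 kip.
ΣF_y = 0: L_y + 21.4355 − 2.55·12.9 − 10 = 0 → L_y = 21.46 kip.
ΣF_x = 0: no horizontal applied forces, so L_x = 0.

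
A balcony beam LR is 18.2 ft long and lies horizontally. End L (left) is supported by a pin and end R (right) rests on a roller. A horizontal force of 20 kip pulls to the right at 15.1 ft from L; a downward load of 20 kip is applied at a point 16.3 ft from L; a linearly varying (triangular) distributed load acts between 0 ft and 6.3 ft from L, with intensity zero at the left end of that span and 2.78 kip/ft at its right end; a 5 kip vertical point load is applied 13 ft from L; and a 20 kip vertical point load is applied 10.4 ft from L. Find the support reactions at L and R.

Resultant of the triangular load: ½ × 2.78 × 6.3 = 8.757 kip, acting at 4.2 ft from L (one-third of the span from the peak).
Moments about L: R_y·18.2 − 20·16.3 − (½·2.78·6.3)·4.2 − 5·13 − 20·10.4 = 0 → R_y = 635.7794/18.2 = 34.9329 ≈ 34.93 kip.
ΣF_y = 0: L_y + 34.9329 − 20 − ½·2.78·6.3 − 5 − 20 = 0 → L_y = 18.82 kip.
ΣF_x = 0: L_x + 20 = 0 → L_x = -20.00 kip.

L_x = -20.00 kip, L_y = 18.82 kip, R_y = 34.93 kip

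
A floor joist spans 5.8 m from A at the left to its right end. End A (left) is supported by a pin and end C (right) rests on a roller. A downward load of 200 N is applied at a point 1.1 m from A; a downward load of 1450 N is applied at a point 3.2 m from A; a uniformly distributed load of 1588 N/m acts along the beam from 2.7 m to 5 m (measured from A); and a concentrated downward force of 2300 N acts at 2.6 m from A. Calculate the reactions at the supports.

A_x = 0, A_y = 3309 N, C_y = 4293 N

Resultant of the distributed load: 1588 × 2.3 = 3652.4 N at 3.85 m from A.
ΣM about A: C_y·5.8 − 200·1.1 − 1450·3.2 − (1588·2.3)·3.85 − 2300·2.6 = 0 → C_y = 24901.74/5.8 = 4293.4 ≈ 4293 N.
ΣF_y = 0: A_y + 4293.4 − 200 − 1450 − 1588·2.3 − 2300 = 0 → A_y = 3309 N.
ΣF_x = 0: no horizontal applied forces, so A_x = 0.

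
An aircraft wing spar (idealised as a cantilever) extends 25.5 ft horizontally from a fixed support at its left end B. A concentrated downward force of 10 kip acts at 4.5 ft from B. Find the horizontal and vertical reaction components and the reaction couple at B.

B_x = 0, B_y = 10.00 kip, M_B = 45.00 kip·ft

ΣF_x = 0: B_x = 0.
ΣF_y = 0: B_y − 10 = 0 → B_y = 10.00 kip.
ΣM about B: M_B − 10·4.5 = 0 → M_B = 45.00 kip·ft.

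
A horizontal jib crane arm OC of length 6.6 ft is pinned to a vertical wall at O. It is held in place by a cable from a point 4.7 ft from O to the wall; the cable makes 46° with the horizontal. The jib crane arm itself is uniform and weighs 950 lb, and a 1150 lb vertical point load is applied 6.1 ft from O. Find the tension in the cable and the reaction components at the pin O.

T = 3002 lb, O_x = 2085 lb, O_y = -59.57 lb

ΣM about O: T·sin46°·4.7 − 950·3.3 − 1150·6.1 = 0 → T = 10150/(4.7·0.71934) = 3002.16 ≈ 3002 lb.
ΣF_x = 0: O_x − T·cos46° = 0 → O_x = 3002.16 × 0.694658 = 2085 lb.
ΣF_y = 0: O_y + T·sin46° − 950 − 1150 = 0 → O_y = 2100 − 3002.16 × 0.71934 = -59.57 lb.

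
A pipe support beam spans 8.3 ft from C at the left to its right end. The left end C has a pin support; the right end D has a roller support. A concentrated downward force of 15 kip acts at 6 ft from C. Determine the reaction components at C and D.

C_x = 0, C_y = 4.157 kip, D_y = 10.84 kip

Moments about C: D_y·8.3 − 15·6 = 0 → D_y = 90/8.3 = 10.8434 ≈ 10.84 kip.
ΣF_y = 0: C_y + 10.8434 − 15 = 0 → C_y = 4.157 kip.
ΣF_x = 0: no horizontal applied forces, so C_x = 0.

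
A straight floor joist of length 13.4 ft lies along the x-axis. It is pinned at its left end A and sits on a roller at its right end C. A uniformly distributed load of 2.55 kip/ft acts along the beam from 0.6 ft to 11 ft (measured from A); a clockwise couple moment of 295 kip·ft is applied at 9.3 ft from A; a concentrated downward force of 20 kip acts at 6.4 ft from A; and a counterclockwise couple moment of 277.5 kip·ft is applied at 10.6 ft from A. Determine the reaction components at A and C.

Resultant of the distributed load: 2.55 × 10.4 = 26.52 kip at 5.8 ft from A.
Moments about A: C_y·13.4 − (2.55·10.4)·5.8 − 295 − 20·6.4 + 277.5 = 0 → C_y = 299.316/13.4 = 22.337 ≈ 22.34 kip.
ΣF_y = 0: A_y + 22.337 − 2.55·10.4 − 20 = 0 → A_y = 24.18 kip.
ΣF_x = 0: no horizontal applied forces, so A_x = 0.

A_x = 0, A_y = 24.18 kip, C_y = 22.34 kip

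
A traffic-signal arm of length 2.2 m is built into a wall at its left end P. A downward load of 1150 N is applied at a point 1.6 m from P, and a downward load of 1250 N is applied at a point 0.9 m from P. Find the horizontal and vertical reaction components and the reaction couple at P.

P_x = 0, P_y = 2400 N, M_P = 2965 N·m

ΣF_x = 0: P_x = 0.
ΣF_y = 0: P_y − 1150 − 1250 = 0 → P_y = 2400 N.
ΣM about P: M_P − 1150·1.6 − 1250·0.9 = 0 → M_P = 2965 N·m.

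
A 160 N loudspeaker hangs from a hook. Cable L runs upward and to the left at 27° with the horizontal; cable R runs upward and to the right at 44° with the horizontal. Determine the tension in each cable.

T_L = 121.7 N, T_R = 150.8 N

ΣF_x = 0: −T_L·cos27° + T_R·cos44° = 0 → T_R = 1.23864·T_L.
ΣF_y = 0: T_L·sin27° + T_R·sin44° = 160.
Substitute: T_L·(0.45399 + 1.23864·0.694658) = 160 → T_L = 121.727 ≈ 121.7 N.
Then T_R = 1.23864 × 121.727 = 150.8 N.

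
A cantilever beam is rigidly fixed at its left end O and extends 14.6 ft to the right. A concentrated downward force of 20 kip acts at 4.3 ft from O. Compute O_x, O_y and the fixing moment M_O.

ΣF_x = 0: O_x = 0.
ΣF_y = 0: O_y − 20 = 0 → O_y = 20.00 kip.
ΣM about O: M_O − 20·4.3 = 0 → M_O = 86.00 kip·ft.

O_x = 0, O_y = 20.00 kip, M_O = 86.00 kip·ft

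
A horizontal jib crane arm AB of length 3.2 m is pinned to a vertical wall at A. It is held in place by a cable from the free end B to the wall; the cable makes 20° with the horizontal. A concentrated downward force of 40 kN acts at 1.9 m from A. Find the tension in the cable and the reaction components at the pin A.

T = 69.44 kN, A_x = 65.25 kN, A_y = 16.25 kN

ΣM about A: T·sin20°·3.2 − 40·1.9 = 0 → T = 76/(3.2·0.34202) = 69.4404 ≈ 69.44 kN.
ΣF_x = 0: A_x − T·cos20° = 0 → A_x = 69.4404 × 0.939693 = 65.25 kN.
ΣF_y = 0: A_y + T·sin20° − 40 = 0 → A_y = 40 − 69.4404 × 0.34202 = 16.25 kN.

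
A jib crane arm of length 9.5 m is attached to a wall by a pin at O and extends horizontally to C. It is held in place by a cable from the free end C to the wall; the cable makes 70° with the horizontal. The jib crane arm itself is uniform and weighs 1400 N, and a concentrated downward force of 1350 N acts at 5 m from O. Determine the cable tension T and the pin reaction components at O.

T = 1501 N, O_x = 513.4 N, O_y = 1339 N

ΣM about O: T·sin70°·9.5 − 1400·4.75 − 1350·5 = 0 → T = 13400/(9.5·0.939693) = 1501.05 ≈ 1501 N.
ΣF_x = 0: O_x − T·cos70° = 0 → O_x = 1501.05 × 0.34202 = 513.4 N.
ΣF_y = 0: O_y + T·sin70° − 1400 − 1350 = 0 → O_y = 2750 − 1501.05 × 0.939693 = 1339 N.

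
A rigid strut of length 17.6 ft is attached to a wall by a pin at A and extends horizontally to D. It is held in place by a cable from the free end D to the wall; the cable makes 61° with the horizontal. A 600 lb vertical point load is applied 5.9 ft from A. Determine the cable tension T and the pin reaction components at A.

ΣM about A: T·sin61°·17.6 − 600·5.9 = 0 → T = 3540/(17.6·0.87462) = 229.97 ≈ 230.0 lb.
ΣF_x = 0: A_x − T·cos61° = 0 → A_x = 229.97 × 0.48481 = 111.5 lb.
ΣF_y = 0: A_y + T·sin61° − 600 = 0 → A_y = 600 − 229.97 × 0.87462 = 398.9 lb.

T = 230.0 lb, A_x = 111.5 lb, A_y = 398.9 lb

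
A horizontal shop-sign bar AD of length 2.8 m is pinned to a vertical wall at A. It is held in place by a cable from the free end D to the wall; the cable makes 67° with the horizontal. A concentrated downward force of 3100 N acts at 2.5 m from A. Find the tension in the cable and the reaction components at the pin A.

ΣM about A: T·sin67°·2.8 − 3100·2.5 = 0 → T = 7750/(2.8·0.920505) = 3006.89 ≈ 3007 N.
ΣF_x = 0: A_x − T·cos67° = 0 → A_x = 3006.89 × 0.390731 = 1175 N.
ΣF_y = 0: A_y + T·sin67° − 3100 = 0 → A_y = 3100 − 3006.89 × 0.920505 = 332.1 N.

T = 3007 N, A_x = 1175 N, A_y = 332.1 N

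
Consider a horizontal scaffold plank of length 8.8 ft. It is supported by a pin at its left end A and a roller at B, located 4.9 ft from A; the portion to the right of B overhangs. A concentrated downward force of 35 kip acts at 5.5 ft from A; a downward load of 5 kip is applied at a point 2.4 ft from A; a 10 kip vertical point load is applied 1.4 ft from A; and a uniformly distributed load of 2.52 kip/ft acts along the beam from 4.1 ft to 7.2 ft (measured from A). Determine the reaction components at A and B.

Resultant of the distributed load: 2.52 × 3.1 = 7.812 kip at 5.65 ft from A.
ΣM about A: B_y·4.9 − 35·5.5 − 5·2.4 − 10·1.4 − (2.52·3.1)·5.65 = 0 → B_y = 262.6378/4.9 = 53.5996 ≈ 53.60 kip.
ΣF_y = 0: A_y + 53.5996 − 35 − 5 − 10 − 2.52·3.1 = 0 → A_y = 4.212 kip.
ΣF_x = 0: no horizontal applied forces, so A_x = 0.

A_x = 0, A_y = 4.212 kip, B_y = 53.60 kip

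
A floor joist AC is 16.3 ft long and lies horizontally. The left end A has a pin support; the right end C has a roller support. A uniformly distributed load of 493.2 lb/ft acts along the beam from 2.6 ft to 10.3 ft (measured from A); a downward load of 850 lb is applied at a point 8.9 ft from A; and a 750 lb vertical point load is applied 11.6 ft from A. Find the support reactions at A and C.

Resultant of the distributed load: 493.2 × 7.7 = 3797.64 lb at 6.45 ft from A.
ΣM about A: C_y·16.3 − (493.2·7.7)·6.45 − 850·8.9 − 750·11.6 = 0 → C_y = 40759.778/16.3 = 2500.6 ≈ 2501 lb.
ΣF_y = 0: A_y + 2500.6 − 493.2·7.7 − 850 − 750 = 0 → A_y = 2897 lb.
ΣF_x = 0: no horizontal applied forces, so A_x = 0.

A_x = 0, A_y = 2897 lb, C_y = 2501 lb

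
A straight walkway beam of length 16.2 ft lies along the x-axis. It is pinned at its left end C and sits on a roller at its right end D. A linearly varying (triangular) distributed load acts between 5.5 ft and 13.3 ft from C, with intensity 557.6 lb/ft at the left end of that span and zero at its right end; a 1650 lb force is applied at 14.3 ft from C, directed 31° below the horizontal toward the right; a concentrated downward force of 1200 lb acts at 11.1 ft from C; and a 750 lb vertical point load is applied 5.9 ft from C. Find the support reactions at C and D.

Resultant of the triangular load: ½ × 557.6 × 7.8 = 2174.64 lb, acting at 8.1 ft from C (one-third of the span from the peak).
Taking moments about C: D_y·16.2 − (½·557.6·7.8)·8.1 − 1650·sin31°·14.3 − 1200·11.1 − 750·5.9 = 0 → D_y = 47511.9/16.2 = 2932.83 ≈ 2933 lb.
ΣF_y = 0: C_y + 2932.83 − ½·557.6·7.8 − 1650·sin31° − 1200 − 750 = 0 → C_y = 2042 lb.
ΣF_x = 0: C_x + 1650·cos31° = 0 → C_x = -1414 lb.

C_x = -1414 lb, C_y = 2042 lb, D_y = 2933 lb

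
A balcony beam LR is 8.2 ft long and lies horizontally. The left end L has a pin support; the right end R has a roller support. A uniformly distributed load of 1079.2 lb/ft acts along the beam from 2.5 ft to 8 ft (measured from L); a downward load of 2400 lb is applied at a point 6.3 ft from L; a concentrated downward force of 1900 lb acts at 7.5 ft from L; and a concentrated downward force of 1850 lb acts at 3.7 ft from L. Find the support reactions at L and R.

L_x = 0, L_y = 3869 lb, R_y = 8217 lb

Resultant of the distributed load: 1079.2 × 5.5 = 5935.6 lb at 5.25 ft from L.
ΣM about L: R_y·8.2 − (1079.2·5.5)·5.25 − 2400·6.3 − 1900·7.5 − 1850·3.7 = 0 → R_y = 67376.9/8.2 = 8216.7 ≈ 8217 lb.
ΣF_y = 0: L_y + 8216.7 − 1079.2·5.5 − 2400 − 1900 − 1850 = 0 → L_y = 3869 lb.
ΣF_x = 0: no horizontal applied forces, so L_x = 0.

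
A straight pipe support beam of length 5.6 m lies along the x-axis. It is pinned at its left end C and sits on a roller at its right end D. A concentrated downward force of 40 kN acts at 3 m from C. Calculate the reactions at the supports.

C_x = 0, C_y = 18.57 kN, D_y = 21.43 kN

ΣM about C: D_y·5.6 − 40·3 = 0 → D_y = 120/5.6 = 21.4286 ≈ 21.43 kN.
ΣF_y = 0: C_y + 21.4286 − 40 = 0 → C_y = 18.57 kN.
ΣF_x = 0: no horizontal applied forces, so C_x = 0.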